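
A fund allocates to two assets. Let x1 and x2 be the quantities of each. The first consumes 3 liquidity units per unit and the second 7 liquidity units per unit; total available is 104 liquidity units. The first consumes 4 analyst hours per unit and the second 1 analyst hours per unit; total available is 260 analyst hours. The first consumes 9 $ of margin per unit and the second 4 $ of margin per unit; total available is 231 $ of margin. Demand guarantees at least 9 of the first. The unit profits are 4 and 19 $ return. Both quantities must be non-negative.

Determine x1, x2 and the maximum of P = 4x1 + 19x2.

Vertices and P = 4x1 + 19x2:
  (77/3, 0) → P = 308/3
  (9, 0) → P = 36
  (1201/51, 81/17) → P = 9421/51
  (9, 11) → P = 245

x1 = 9, x2 = 11, maximum P = 245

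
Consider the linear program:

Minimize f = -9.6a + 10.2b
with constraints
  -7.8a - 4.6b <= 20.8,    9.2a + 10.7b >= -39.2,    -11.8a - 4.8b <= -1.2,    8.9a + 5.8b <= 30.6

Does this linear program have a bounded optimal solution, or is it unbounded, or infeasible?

bounded optimum

Vertices and f = -9.6a + 10.2b:
  (2010/821, -4736/821) → f = -338016/4105
  (55478/4187, -63040/4187) → f = -5877984/20935
  (-3498/643, 8760/643) → f = 614664/3215
The feasible region has finitely many vertices and no improving ray; the minimum is -5877984/20935 at (55478/4187, -63040/4187).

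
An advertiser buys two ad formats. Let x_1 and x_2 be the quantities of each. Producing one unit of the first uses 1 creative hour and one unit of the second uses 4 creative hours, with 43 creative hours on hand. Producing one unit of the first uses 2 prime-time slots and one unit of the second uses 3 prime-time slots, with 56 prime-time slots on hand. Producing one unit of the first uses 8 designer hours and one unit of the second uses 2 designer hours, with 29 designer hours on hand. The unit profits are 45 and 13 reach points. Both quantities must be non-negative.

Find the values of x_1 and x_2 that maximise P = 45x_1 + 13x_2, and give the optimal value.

Extreme points and P = 45x_1 + 13x_2:
  (0, 0) → P = 0
  (0, 43/4) → P = 559/4
  (29/8, 0) → P = 1305/8
  (1, 21/2) → P = 363/2

The binding constraints are x_1 + 4x_2 = 43 and 8x_1 + 2x_2 = 29.
Solving simultaneously gives x_1 = 1, x_2 = 21/2.

x_1 = 1, x_2 = 21/2, maximum P = 363/2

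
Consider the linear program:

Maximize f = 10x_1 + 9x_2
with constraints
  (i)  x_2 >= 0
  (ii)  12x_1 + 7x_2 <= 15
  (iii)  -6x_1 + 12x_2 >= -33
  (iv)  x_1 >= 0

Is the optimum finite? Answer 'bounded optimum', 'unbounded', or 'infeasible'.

bounded optimum

Corner points and f = 10x_1 + 9x_2:
  (5/4, 0) → f = 25/2
  (0, 0) → f = 0
  (0, 15/7) → f = 135/7
The feasible region has finitely many vertices and no improving ray; the maximum is 135/7 at (0, 15/7).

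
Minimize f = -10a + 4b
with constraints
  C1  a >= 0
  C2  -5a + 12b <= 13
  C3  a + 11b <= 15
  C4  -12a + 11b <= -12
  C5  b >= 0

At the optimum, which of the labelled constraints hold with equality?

Corner points and f = -10a + 4b:
  (27/13, 168/143) → f = -2298/143
  (15, 0) → f = -150
  (1, 0) → f = -10

The minimum is at (15, 0). Substituting into each constraint, equality holds for C3 and C5; the remaining constraints have slack.

C3 and C5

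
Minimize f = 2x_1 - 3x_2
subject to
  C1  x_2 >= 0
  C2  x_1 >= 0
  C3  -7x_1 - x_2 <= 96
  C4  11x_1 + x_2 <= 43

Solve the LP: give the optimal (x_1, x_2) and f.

x_1 = 0, x_2 = 43, minimum f = -129

Feasible corners and f = 2x_1 - 3x_2:
  (0, 0) → f = 0
  (43/11, 0) → f = 86/11
  (0, 43) → f = -129

The optimum lies where x_1 = 0 and 11x_1 + x_2 = 43.
Solving simultaneously gives x_1 = 0, x_2 = 43.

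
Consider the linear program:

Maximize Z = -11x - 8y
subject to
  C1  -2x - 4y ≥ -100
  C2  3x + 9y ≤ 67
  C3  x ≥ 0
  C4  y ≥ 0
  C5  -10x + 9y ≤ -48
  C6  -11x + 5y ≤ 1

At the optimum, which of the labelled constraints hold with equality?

C4 and C5

Vertices and Z = -11x - 8y:
  (67/3, 0) → Z = -737/3
  (115/13, 526/117) → Z = -15593/117
  (24/5, 0) → Z = -264/5

The maximum is at (24/5, 0). Substituting into each constraint, equality holds for C4 and C5; the remaining constraints have slack.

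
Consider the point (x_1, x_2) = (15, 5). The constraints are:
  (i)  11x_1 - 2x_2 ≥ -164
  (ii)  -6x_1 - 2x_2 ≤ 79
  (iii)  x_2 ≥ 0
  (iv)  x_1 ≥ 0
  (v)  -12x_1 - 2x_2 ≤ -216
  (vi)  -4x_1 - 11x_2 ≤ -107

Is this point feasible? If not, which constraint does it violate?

not feasible — violates (v)

Constraint (v): -12x_1 - 2x_2 = -190, which is not ≤ -216. All other constraints are satisfied.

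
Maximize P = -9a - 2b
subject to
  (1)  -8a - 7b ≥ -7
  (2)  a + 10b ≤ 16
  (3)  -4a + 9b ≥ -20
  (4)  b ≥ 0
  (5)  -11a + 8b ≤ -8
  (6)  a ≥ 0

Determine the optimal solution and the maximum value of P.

Vertices and P = -9a - 2b:
  (7/8, 0) → P = -63/8
  (112/141, 13/141) → P = -22/3
  (8/11, 0) → P = -72/11

The binding constraints are b = 0 and -11a + 8b = -8.
Solving simultaneously gives a = 8/11, b = 0.

a = 8/11, b = 0, maximum P = -72/11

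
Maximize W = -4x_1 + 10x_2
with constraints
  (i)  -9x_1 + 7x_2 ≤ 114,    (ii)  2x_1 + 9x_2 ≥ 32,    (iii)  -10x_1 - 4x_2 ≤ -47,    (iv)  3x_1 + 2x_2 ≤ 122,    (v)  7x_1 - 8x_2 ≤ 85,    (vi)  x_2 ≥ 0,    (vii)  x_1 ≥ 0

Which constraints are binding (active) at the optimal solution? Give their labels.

(i) and (iv)

Extreme points and W = -4x_1 + 10x_2:
  (626/39, 480/13) → W = 11896/39
  (0, 114/7) → W = 1140/7
  (295/82, 113/41) → W = 540/41
  (1021/79, 54/79) → W = -3544/79
  (0, 47/4) → W = 235/2
  (573/19, 599/38) → W = 37

The maximum is at (626/39, 480/13). Substituting into each constraint, equality holds for (i) and (iv); the remaining constraints have slack.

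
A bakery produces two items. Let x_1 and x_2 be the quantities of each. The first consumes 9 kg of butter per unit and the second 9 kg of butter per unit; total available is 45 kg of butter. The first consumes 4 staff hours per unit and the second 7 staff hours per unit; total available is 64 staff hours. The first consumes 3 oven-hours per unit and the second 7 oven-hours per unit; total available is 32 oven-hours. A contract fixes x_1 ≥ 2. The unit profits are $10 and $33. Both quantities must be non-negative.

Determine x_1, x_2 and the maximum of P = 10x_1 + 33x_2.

x_1 = 2, x_2 = 3, maximum P = 119

Extreme points and P = 10x_1 + 33x_2:
  (5, 0) → P = 50
  (2, 0) → P = 20
  (2, 3) → P = 119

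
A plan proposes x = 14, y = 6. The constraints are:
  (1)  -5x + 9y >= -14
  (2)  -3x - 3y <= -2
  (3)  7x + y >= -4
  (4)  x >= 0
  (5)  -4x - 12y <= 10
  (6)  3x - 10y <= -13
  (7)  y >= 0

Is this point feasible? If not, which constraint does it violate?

not feasible — violates (1)

Constraint (1): -5x + 9y = -16, which is not ≥ -14. All other constraints are satisfied.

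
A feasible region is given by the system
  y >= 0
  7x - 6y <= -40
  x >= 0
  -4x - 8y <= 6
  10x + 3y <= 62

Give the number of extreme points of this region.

3

Of the 10 pairwise boundary intersections, those satisfying every inequality are:
  (0, 20/3)
  (28/9, 278/27)
  (0, 62/3)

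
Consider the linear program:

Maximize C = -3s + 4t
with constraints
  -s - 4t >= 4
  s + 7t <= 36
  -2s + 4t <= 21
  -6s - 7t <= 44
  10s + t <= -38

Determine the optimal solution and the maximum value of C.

s = -17/2, t = 1, maximum C = 59/2

Corner points and C = -3s + 4t:
  (-25/3, 13/12) → C = 88/3
  (-148/39, -2/39) → C = 436/39
  (-17/2, 1) → C = 59/2
  (-111/32, -53/16) → C = -91/32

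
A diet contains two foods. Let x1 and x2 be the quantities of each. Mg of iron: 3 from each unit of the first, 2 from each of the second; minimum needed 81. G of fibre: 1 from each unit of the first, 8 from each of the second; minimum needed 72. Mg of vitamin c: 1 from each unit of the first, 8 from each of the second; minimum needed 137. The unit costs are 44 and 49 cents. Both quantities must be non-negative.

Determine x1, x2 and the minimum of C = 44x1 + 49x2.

x1 = 17, x2 = 15, minimum C = 1483

Feasible corners and C = 44x1 + 49x2:
  (0, 81/2) → C = 3969/2
  (137, 0) → C = 6028
  (17, 15) → C = 1483
The feasible region is unbounded (it extends along (0, 1), (1, 0)), but C strictly increases along every unbounded feasible direction, so there is no improving ray and the minimum is attained at a vertex.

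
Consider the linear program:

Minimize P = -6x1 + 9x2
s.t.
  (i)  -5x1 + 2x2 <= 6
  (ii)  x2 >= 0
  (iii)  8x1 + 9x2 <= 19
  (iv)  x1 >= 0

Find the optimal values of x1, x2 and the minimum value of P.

Feasible corners and P = -6x1 + 9x2:
  (19/8, 0) → P = -57/4
  (0, 0) → P = 0
  (0, 19/9) → P = 19

The binding constraints are x2 = 0 and 8x1 + 9x2 = 19.
Solving simultaneously gives x1 = 19/8, x2 = 0.

x1 = 19/8, x2 = 0, minimum P = -57/4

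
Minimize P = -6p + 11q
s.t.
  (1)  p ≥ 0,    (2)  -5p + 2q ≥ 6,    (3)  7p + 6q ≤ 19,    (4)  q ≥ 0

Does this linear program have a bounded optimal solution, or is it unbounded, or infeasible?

bounded optimum

Vertices and P = -6p + 11q:
  (0, 3) → P = 33
  (0, 19/6) → P = 209/6
  (1/22, 137/44) → P = 1495/44
The feasible region has finitely many vertices and no improving ray; the minimum is 33 at (0, 3).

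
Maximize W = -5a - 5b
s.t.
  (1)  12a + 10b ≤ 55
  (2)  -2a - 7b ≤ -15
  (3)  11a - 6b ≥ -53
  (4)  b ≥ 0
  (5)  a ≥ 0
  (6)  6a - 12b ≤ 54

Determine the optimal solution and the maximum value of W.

a = 0, b = 15/7, maximum W = -75/7

Extreme points and W = -5a - 5b:
  (235/64, 35/32) → W = -1525/64
  (0, 11/2) → W = -55/2
  (0, 15/7) → W = -75/7

The optimum lies where -2a - 7b = -15 and a = 0.
Solving simultaneously gives a = 0, b = 15/7.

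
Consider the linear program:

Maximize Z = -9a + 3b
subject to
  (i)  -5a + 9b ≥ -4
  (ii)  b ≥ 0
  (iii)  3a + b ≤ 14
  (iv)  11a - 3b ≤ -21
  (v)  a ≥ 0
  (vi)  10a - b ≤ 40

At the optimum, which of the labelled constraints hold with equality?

Corner points and Z = -9a + 3b:
  (21/20, 217/20) → Z = 231/10
  (0, 14) → Z = 42
  (0, 7) → Z = 21

The maximum is at (0, 14). Substituting into each constraint, equality holds for (iii) and (v); the remaining constraints have slack.

(iii) and (v)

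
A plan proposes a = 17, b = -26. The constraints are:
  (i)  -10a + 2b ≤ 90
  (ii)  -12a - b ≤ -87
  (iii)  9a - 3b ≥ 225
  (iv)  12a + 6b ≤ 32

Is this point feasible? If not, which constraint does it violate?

not feasible — violates (iv)

Constraint (iv): 12a + 6b = 48, which is not ≤ 32. All other constraints are satisfied.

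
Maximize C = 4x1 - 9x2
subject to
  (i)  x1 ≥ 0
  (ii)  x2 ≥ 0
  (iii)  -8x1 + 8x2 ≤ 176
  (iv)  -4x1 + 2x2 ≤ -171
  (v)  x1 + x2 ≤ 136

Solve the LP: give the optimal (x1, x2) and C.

x1 = 136, x2 = 0, maximum C = 544

Corner points and C = 4x1 - 9x2:
  (171/4, 0) → C = 171
  (136, 0) → C = 544
  (443/6, 373/6) → C = -1585/6

The binding constraints are x2 = 0 and x1 + x2 = 136.
Solving simultaneously gives x1 = 136, x2 = 0.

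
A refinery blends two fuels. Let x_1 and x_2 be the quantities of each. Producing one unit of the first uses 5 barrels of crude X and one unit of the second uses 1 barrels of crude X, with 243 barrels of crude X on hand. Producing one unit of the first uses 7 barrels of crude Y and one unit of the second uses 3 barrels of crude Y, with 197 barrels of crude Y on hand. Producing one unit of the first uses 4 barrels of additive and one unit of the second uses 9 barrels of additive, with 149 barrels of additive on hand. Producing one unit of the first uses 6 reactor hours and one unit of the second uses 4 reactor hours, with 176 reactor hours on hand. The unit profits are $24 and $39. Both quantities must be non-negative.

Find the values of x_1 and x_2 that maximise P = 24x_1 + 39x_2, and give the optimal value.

Feasible corners and P = 24x_1 + 39x_2:
  (0, 0) → P = 0
  (0, 149/9) → P = 1937/3
  (197/7, 0) → P = 4728/7
  (26, 5) → P = 819

x_1 = 26, x_2 = 5, maximum P = 819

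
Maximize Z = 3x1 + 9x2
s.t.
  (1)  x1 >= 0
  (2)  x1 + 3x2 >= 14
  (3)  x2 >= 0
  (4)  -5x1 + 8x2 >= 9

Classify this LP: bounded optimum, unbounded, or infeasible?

unbounded

From the feasible point (0, 14/3), moving in the direction (0, 1) keeps every constraint satisfied while Z increases without bound.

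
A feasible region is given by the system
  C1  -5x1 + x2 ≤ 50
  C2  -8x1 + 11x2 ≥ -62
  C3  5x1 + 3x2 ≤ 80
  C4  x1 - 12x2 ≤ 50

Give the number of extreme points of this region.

Intersecting each pair of boundary lines and keeping only the points that satisfy every inequality leaves:
  (-7/2, 65/2)
  (-650/59, -300/59)
  (1066/79, 330/79)
  (194/85, -338/85)

4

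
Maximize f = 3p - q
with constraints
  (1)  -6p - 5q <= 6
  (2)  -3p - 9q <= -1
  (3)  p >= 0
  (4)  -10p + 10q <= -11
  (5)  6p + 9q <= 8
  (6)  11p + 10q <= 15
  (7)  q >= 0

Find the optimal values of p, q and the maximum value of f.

p = 4/3, q = 0, maximum f = 4

Extreme points and f = 3p - q:
  (179/150, 7/75) → f = 523/150
  (11/10, 0) → f = 33/10
  (4/3, 0) → f = 4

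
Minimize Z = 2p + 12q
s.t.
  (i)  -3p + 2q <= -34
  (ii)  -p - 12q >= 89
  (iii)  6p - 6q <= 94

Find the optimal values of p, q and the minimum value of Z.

Extreme points and Z = 2p + 12q:
  (115/19, -301/38) → Z = -1576/19
  (8/3, -13) → Z = -452/3
  (99/13, -314/39) → Z = -1058/13

The binding constraints are -3p + 2q = -34 and 6p - 6q = 94.
Solving simultaneously gives p = 8/3, q = -13.

p = 8/3, q = -13, minimum Z = -452/3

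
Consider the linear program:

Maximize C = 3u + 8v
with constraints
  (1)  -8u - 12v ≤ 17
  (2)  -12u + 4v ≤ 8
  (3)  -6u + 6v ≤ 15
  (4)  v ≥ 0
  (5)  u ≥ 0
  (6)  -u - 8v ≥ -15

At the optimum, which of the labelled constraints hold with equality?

(4) and (6)

Vertices and C = 3u + 8v:
  (0, 0) → C = 0
  (15, 0) → C = 45
  (0, 15/8) → C = 15

The maximum is at (15, 0). Substituting into each constraint, equality holds for (4) and (6); the remaining constraints have slack.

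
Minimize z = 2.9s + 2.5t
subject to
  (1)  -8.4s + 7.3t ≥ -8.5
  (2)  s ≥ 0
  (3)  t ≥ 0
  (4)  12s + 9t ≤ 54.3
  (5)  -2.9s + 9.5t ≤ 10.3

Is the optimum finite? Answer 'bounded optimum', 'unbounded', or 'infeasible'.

Vertices and z = 2.9s + 2.5t:
  (85/84, 0) → z = 493/168
  (15594/5863, 11117/5863) → z = 730151/58630
  (0, 0) → z = 0
  (0, 103/95) → z = 103/38
The feasible region has finitely many vertices and no improving ray; the minimum is 0 at (0, 0).

bounded optimum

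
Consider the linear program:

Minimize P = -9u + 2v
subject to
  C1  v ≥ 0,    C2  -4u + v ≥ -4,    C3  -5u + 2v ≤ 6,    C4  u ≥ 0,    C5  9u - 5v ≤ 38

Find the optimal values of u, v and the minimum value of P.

u = 14/3, v = 44/3, minimum P = -38/3

Vertices and P = -9u + 2v:
  (1, 0) → P = -9
  (0, 0) → P = 0
  (14/3, 44/3) → P = -38/3
  (0, 3) → P = 6

The optimum lies where -4u + v = -4 and -5u + 2v = 6.
Solving simultaneously gives u = 14/3, v = 44/3.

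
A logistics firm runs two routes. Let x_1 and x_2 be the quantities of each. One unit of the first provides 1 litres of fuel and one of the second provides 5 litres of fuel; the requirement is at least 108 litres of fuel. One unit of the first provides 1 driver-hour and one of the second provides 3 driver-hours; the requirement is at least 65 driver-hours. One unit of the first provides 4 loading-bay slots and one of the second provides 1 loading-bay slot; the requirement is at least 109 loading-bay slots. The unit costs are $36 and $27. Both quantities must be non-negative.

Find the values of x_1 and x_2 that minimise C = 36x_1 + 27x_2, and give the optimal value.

Feasible corners and C = 36x_1 + 27x_2:
  (0, 109) → C = 2943
  (108, 0) → C = 3888
  (23, 17) → C = 1287
The feasible region is unbounded (it extends along (0, 1), (1, 0)), but C strictly increases along every unbounded feasible direction, so there is no improving ray and the minimum is attained at a vertex.

The optimum lies where x_1 + 5x_2 = 108 and 4x_1 + x_2 = 109.
Solving simultaneously gives x_1 = 23, x_2 = 17.

x_1 = 23, x_2 = 17, minimum C = 1287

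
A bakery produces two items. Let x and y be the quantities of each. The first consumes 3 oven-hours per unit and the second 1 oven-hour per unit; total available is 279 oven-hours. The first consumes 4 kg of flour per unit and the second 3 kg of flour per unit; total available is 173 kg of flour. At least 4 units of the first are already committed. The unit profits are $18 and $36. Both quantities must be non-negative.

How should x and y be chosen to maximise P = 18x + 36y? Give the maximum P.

x = 4, y = 157/3, maximum P = 1956

Feasible corners and P = 18x + 36y:
  (173/4, 0) → P = 1557/2
  (4, 0) → P = 72
  (4, 157/3) → P = 1956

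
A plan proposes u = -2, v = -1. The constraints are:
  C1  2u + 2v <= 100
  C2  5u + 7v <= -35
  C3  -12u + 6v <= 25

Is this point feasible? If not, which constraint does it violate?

Constraint C2: 5u + 7v = -17, which is not ≤ -35. All other constraints are satisfied.

not feasible — violates C2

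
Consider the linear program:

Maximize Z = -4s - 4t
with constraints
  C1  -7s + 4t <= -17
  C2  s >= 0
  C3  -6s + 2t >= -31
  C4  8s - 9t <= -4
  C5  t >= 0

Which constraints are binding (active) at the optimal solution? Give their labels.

C1 and C4

Corner points and Z = -4s - 4t:
  (9, 23/2) → Z = -82
  (169/31, 164/31) → Z = -1332/31
  (287/38, 136/19) → Z = -1118/19

The maximum is at (169/31, 164/31). Substituting into each constraint, equality holds for C1 and C4; the remaining constraints have slack.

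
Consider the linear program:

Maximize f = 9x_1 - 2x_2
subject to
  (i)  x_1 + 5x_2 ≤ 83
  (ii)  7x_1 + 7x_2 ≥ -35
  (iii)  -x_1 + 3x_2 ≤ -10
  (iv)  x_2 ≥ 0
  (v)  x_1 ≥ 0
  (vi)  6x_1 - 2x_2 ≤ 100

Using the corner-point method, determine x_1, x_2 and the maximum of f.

Corner points and f = 9x_1 - 2x_2:
  (10, 0) → f = 90
  (35/2, 5/2) → f = 305/2
  (50/3, 0) → f = 150

x_1 = 35/2, x_2 = 5/2, maximum f = 305/2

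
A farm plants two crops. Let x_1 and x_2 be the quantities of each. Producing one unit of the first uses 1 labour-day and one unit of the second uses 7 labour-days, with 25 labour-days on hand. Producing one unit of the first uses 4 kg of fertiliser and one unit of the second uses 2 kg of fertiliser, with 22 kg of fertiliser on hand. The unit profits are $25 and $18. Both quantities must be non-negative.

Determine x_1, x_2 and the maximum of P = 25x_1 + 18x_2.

Feasible corners and P = 25x_1 + 18x_2:
  (0, 0) → P = 0
  (0, 25/7) → P = 450/7
  (11/2, 0) → P = 275/2
  (4, 3) → P = 154

The optimum lies where x_1 + 7x_2 = 25 and 4x_1 + 2x_2 = 22.
Solving simultaneously gives x_1 = 4, x_2 = 3.

x_1 = 4, x_2 = 3, maximum P = 154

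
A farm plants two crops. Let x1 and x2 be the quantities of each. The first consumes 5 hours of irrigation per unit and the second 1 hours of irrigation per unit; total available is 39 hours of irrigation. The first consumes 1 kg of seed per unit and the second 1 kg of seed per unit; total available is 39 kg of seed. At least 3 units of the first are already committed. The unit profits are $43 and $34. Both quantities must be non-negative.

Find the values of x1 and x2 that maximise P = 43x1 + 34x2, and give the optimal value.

x1 = 3, x2 = 24, maximum P = 945

Feasible corners and P = 43x1 + 34x2:
  (39/5, 0) → P = 1677/5
  (3, 0) → P = 129
  (3, 24) → P = 945

The optimum lies where 5x1 + x2 = 39 and x1 = 3.
Solving simultaneously gives x1 = 3, x2 = 24.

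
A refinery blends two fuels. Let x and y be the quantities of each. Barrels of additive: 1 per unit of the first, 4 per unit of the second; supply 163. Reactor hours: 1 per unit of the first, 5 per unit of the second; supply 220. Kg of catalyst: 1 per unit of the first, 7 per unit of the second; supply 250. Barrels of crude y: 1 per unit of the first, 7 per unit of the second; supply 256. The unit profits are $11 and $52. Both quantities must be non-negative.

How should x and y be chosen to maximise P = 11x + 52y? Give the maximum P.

Feasible corners and P = 11x + 52y:
  (0, 0) → P = 0
  (0, 250/7) → P = 13000/7
  (163, 0) → P = 1793
  (47, 29) → P = 2025

At the optimal vertex, x + 4y = 163 and x + 7y = 250.
Solving simultaneously gives x = 47, y = 29.

x = 47, y = 29, maximum P = 2025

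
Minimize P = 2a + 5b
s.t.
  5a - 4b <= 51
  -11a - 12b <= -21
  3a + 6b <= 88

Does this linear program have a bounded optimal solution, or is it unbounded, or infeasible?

bounded optimum

Vertices and P = 2a + 5b:
  (87/13, -57/13) → P = -111/13
  (47/3, 41/6) → P = 131/2
  (-31, 181/6) → P = 533/6
The feasible region has finitely many vertices and no improving ray; the minimum is -111/13 at (87/13, -57/13).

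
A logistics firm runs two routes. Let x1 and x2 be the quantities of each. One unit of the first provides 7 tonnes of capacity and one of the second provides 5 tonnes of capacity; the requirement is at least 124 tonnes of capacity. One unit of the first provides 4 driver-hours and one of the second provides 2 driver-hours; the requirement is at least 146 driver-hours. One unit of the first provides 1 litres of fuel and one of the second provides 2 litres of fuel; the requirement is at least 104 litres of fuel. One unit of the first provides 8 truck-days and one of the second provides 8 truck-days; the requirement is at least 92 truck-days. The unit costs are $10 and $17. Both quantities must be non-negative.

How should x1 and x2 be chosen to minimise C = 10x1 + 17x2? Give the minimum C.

Feasible corners and C = 10x1 + 17x2:
  (0, 73) → C = 1241
  (104, 0) → C = 1040
  (14, 45) → C = 905
The feasible region is unbounded (it extends along (0, 1), (1, 0)), but C strictly increases along every unbounded feasible direction, so there is no improving ray and the minimum is attained at a vertex.

At the optimal vertex, 4x1 + 2x2 = 146 and x1 + 2x2 = 104.
Solving simultaneously gives x1 = 14, x2 = 45.

x1 = 14, x2 = 45, minimum C = 905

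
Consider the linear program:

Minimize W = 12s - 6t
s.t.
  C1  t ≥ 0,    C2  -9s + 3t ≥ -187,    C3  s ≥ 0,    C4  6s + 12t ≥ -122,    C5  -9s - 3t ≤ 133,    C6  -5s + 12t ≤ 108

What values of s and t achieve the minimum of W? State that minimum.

Feasible corners and W = 12s - 6t:
  (187/9, 0) → W = 748/3
  (0, 0) → W = 0
  (856/31, 1907/93) → W = 6458/31
  (0, 9) → W = -54

s = 0, t = 9, minimum W = -54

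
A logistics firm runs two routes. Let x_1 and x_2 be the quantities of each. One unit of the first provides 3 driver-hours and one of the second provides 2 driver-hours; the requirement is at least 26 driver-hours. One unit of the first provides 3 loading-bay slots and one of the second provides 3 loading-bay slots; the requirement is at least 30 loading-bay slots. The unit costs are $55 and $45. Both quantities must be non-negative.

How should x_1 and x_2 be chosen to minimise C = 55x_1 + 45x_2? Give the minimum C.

Extreme points and C = 55x_1 + 45x_2:
  (0, 13) → C = 585
  (10, 0) → C = 550
  (6, 4) → C = 510
The feasible region is unbounded (it extends along (0, 1), (1, 0)), but C strictly increases along every unbounded feasible direction, so there is no improving ray and the minimum is attained at a vertex.

The optimum lies where 3x_1 + 2x_2 = 26 and 3x_1 + 3x_2 = 30.
Solving simultaneously gives x_1 = 6, x_2 = 4.

x_1 = 6, x_2 = 4, minimum C = 510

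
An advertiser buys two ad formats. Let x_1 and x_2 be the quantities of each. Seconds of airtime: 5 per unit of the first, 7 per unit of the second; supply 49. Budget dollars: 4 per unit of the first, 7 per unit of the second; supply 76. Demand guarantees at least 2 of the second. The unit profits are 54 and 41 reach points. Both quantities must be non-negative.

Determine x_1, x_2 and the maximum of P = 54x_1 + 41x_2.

Vertices and P = 54x_1 + 41x_2:
  (0, 7) → P = 287
  (0, 2) → P = 82
  (7, 2) → P = 460

The binding constraints are 5x_1 + 7x_2 = 49 and x_2 = 2.
Solving simultaneously gives x_1 = 7, x_2 = 2.

x_1 = 7, x_2 = 2, maximum P = 460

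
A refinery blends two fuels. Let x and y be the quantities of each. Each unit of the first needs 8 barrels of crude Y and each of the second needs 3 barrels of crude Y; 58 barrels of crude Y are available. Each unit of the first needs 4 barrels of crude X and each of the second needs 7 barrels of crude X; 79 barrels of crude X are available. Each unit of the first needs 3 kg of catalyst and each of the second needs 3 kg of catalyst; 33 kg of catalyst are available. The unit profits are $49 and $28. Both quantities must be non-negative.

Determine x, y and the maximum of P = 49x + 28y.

x = 5, y = 6, maximum P = 413

The optimum lies where 8x + 3y = 58 and 3x + 3y = 33.
Solving simultaneously gives x = 5, y = 6.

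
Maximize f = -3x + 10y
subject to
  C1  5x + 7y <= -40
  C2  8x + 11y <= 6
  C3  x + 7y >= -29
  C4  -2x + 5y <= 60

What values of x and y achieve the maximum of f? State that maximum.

Vertices and f = -3x + 10y:
  (-11/4, -15/4) → f = -117/4
  (-620/39, 220/39) → f = 4060/39
  (-565/19, 2/19) → f = 1715/19

The binding constraints are 5x + 7y = -40 and -2x + 5y = 60.
Solving simultaneously gives x = -620/39, y = 220/39.

x = -620/39, y = 220/39, maximum f = 4060/39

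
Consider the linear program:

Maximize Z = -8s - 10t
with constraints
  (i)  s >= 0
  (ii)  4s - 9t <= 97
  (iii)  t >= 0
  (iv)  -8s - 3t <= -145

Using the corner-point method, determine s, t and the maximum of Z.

Extreme points and Z = -8s - 10t:
  (0, 145/3) → Z = -1450/3
  (97/4, 0) → Z = -194
  (145/8, 0) → Z = -145
The feasible region is unbounded (it extends along (0, 1), (9, 4)), but Z strictly decreases along every unbounded feasible direction, so there is no improving ray and the maximum is attained at a vertex.

s = 145/8, t = 0, maximum Z = -145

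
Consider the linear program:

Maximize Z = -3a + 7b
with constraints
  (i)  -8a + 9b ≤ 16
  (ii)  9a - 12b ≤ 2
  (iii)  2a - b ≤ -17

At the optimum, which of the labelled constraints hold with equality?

(i) and (iii)

Extreme points and Z = -3a + 7b:
  (-14, -32/3) → Z = -98/3
  (-137/10, -52/5) → Z = -317/10
  (-206/15, -157/15) → Z = -481/15

The maximum is at (-137/10, -52/5). Substituting into each constraint, equality holds for (i) and (iii); the remaining constraints have slack.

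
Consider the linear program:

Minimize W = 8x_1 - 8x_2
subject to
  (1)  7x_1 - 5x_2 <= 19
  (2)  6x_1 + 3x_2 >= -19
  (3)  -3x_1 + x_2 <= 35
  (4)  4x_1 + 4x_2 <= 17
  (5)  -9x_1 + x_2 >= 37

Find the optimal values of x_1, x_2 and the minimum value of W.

Extreme points and W = 8x_1 - 8x_2:
  (-124/15, 51/5) → W = -2216/15
  (-130/33, 17/11) → W = -1448/33
  (-123/16, 191/16) → W = -157
  (-131/40, 301/40) → W = -432/5

x_1 = -123/16, x_2 = 191/16, minimum W = -157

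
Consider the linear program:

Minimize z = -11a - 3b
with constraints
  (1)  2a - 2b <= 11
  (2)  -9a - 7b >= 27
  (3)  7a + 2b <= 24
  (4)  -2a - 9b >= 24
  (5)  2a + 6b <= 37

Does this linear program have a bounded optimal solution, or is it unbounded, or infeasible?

Vertices and z = -11a - 3b:
  (23/32, -153/32) → z = 103/16
  (-75/67, -162/67) → z = 1311/67
The feasible region has finitely many vertices and no improving ray; the minimum is 103/16 at (23/32, -153/32).

bounded optimum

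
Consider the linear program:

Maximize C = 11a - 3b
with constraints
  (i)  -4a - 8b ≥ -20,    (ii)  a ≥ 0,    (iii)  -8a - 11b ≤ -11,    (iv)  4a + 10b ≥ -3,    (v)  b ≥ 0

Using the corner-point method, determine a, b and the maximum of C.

Extreme points and C = 11a - 3b:
  (0, 5/2) → C = -15/2
  (5, 0) → C = 55
  (0, 1) → C = -3
  (11/8, 0) → C = 121/8

The binding constraints are -4a - 8b = -20 and b = 0.
Solving simultaneously gives a = 5, b = 0.

a = 5, b = 0, maximum C = 55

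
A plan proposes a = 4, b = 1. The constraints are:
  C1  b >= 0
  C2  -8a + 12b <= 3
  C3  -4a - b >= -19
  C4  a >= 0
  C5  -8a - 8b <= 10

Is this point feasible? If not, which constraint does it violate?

feasible

C1: 1 ≥ 0 ✓
C2: -20 ≤ 3 ✓
C3: -17 ≥ -19 ✓
C4: 4 ≥ 0 ✓
C5: -40 ≤ 10 ✓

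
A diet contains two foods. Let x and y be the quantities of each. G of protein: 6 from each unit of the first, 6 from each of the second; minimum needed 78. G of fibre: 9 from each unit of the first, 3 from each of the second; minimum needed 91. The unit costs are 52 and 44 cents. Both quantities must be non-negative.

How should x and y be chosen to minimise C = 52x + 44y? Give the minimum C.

x = 26/3, y = 13/3, minimum C = 1924/3

Extreme points and C = 52x + 44y:
  (0, 91/3) → C = 4004/3
  (13, 0) → C = 676
  (26/3, 13/3) → C = 1924/3
The feasible region is unbounded (it extends along (0, 1), (1, 0)), but C strictly increases along every unbounded feasible direction, so there is no improving ray and the minimum is attained at a vertex.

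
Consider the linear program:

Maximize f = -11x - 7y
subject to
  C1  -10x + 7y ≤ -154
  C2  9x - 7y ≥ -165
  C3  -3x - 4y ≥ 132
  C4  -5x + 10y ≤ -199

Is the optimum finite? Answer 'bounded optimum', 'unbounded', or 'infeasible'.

unbounded

From the feasible point (-308/61, -1782/61), moving in the direction (-7, -10) keeps every constraint satisfied while f increases without bound.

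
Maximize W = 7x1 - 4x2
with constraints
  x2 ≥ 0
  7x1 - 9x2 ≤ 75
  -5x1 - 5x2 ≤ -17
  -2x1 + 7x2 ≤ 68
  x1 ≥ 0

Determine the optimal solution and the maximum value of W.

x1 = 1137/31, x2 = 626/31, maximum W = 5455/31

Corner points and W = 7x1 - 4x2:
  (75/7, 0) → W = 75
  (17/5, 0) → W = 119/5
  (1137/31, 626/31) → W = 5455/31
  (0, 17/5) → W = -68/5
  (0, 68/7) → W = -272/7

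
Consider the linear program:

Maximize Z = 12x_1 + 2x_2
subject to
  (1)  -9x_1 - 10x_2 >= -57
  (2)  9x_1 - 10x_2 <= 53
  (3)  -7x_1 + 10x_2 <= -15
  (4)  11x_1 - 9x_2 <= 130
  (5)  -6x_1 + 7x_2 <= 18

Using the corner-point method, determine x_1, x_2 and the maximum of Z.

Feasible corners and Z = 12x_1 + 2x_2:
  (55/9, 1/5) → Z = 1106/15
  (9/2, 33/20) → Z = 573/10
  (-285/11, -216/11) → Z = -3852/11
The feasible region is unbounded (it extends along (-10, -9), (-7, -6)), but Z strictly decreases along every unbounded feasible direction, so there is no improving ray and the maximum is attained at a vertex.

x_1 = 55/9, x_2 = 1/5, maximum Z = 1106/15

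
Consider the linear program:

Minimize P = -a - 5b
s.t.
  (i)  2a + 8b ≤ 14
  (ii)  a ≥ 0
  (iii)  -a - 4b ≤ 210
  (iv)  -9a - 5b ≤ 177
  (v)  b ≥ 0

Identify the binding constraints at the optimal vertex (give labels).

(i) and (ii)

Feasible corners and P = -a - 5b:
  (0, 7/4) → P = -35/4
  (7, 0) → P = -7
  (0, 0) → P = 0

The minimum is at (0, 7/4). Substituting into each constraint, equality holds for (i) and (ii); the remaining constraints have slack.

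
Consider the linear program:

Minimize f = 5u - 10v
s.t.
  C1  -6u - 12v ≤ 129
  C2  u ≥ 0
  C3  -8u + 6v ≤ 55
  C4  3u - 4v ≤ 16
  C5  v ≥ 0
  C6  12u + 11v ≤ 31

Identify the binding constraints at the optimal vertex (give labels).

C2 and C6

Feasible corners and f = 5u - 10v:
  (0, 0) → f = 0
  (0, 31/11) → f = -310/11
  (31/12, 0) → f = 155/12

The minimum is at (0, 31/11). Substituting into each constraint, equality holds for C2 and C6; the remaining constraints have slack.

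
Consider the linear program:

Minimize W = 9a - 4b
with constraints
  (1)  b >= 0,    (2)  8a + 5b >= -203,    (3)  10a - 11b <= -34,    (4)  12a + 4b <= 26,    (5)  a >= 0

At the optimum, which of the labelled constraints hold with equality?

Corner points and W = 9a - 4b:
  (75/86, 167/43) → W = -661/86
  (0, 34/11) → W = -136/11
  (0, 13/2) → W = -26

The minimum is at (0, 13/2). Substituting into each constraint, equality holds for (4) and (5); the remaining constraints have slack.

(4) and (5)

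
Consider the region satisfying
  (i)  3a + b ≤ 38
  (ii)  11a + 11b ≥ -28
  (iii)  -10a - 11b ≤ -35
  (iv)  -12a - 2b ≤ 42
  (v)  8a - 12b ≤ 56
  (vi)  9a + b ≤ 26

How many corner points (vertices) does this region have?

4

Intersecting each pair of boundary lines and keeping only the points that satisfy every inequality leaves:
  (-59/3, 97)
  (-2, 44)
  (-19/4, 15/2)
  (251/89, 55/89)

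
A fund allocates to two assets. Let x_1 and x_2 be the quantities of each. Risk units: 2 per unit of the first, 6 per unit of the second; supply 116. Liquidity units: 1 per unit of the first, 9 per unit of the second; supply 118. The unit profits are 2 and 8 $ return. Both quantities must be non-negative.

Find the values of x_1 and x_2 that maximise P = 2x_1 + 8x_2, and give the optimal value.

x_1 = 28, x_2 = 10, maximum P = 136

Corner points and P = 2x_1 + 8x_2:
  (0, 0) → P = 0
  (0, 118/9) → P = 944/9
  (58, 0) → P = 116
  (28, 10) → P = 136

At the optimal vertex, 2x_1 + 6x_2 = 116 and x_1 + 9x_2 = 118.
Solving simultaneously gives x_1 = 28, x_2 = 10.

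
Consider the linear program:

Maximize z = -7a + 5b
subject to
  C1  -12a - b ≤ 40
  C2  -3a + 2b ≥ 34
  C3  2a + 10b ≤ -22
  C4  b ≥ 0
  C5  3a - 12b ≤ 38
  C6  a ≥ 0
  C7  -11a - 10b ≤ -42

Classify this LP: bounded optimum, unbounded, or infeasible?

infeasible

The boundaries -3a + 2b = 34 and a = 0 meet at (0, 17), but that point violates 2a + 10b ≤ -22. Every candidate vertex is excluded by some other constraint, so the feasible region is empty.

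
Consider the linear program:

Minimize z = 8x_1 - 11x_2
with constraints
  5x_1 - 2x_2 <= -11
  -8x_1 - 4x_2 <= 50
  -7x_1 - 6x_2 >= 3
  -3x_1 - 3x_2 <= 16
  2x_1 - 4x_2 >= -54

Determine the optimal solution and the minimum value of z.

Vertices and z = 8x_1 - 11x_2:
  (-18/11, 31/22) → z = -629/22
  (-65/21, -47/21) → z = -1/7
  (-43/6, 11/6) → z = -155/2
  (-52/5, 83/10) → z = -349/2
  (-42/5, 93/10) → z = -339/2

The optimum lies where -8x_1 - 4x_2 = 50 and 2x_1 - 4x_2 = -54.
Solving simultaneously gives x_1 = -52/5, x_2 = 83/10.

x_1 = -52/5, x_2 = 83/10, minimum z = -349/2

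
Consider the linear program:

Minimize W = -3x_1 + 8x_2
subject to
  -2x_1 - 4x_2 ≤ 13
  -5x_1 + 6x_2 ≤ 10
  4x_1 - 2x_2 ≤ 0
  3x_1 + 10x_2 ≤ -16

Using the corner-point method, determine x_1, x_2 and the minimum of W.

x_1 = -13/10, x_2 = -13/5, minimum W = -169/10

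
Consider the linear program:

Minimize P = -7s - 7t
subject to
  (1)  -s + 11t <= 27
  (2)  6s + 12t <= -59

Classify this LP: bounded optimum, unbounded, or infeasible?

unbounded

From the feasible point (-973/78, 103/78), moving in the direction (12, -6) keeps every constraint satisfied while P decreases without bound.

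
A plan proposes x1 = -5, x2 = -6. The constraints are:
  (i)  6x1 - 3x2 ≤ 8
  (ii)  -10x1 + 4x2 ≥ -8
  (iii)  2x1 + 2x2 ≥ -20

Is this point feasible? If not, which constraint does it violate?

Constraint (iii): 2x1 + 2x2 = -22, which is not ≥ -20. All other constraints are satisfied.

not feasible — violates (iii)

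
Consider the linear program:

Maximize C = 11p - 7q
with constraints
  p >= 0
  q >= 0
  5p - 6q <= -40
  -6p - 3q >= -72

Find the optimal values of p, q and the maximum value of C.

p = 104/17, q = 200/17, maximum C = -256/17

Extreme points and C = 11p - 7q:
  (0, 20/3) → C = -140/3
  (0, 24) → C = -168
  (104/17, 200/17) → C = -256/17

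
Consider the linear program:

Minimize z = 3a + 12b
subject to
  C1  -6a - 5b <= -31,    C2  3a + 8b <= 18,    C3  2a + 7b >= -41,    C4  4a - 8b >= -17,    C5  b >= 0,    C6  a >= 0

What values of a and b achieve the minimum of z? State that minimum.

Vertices and z = 3a + 12b:
  (158/33, 5/11) → z = 218/11
  (31/6, 0) → z = 31/2
  (6, 0) → z = 18

At the optimal vertex, -6a - 5b = -31 and b = 0.
Solving simultaneously gives a = 31/6, b = 0.

a = 31/6, b = 0, minimum z = 31/2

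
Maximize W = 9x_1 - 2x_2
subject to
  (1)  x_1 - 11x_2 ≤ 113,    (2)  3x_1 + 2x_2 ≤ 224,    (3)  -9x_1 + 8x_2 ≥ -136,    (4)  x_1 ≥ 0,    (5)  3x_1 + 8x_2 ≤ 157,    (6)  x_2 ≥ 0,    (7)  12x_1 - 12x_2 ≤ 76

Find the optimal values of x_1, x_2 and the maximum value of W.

Feasible corners and W = 9x_1 - 2x_2:
  (0, 157/8) → W = -157/4
  (0, 0) → W = 0
  (623/33, 138/11) → W = 1593/11
  (19/3, 0) → W = 57

x_1 = 623/33, x_2 = 138/11, maximum W = 1593/11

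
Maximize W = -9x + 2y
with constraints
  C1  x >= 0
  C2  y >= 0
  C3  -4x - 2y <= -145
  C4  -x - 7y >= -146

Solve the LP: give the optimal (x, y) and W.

x = 723/26, y = 439/26, maximum W = -433/2

Vertices and W = -9x + 2y:
  (145/4, 0) → W = -1305/4
  (146, 0) → W = -1314
  (723/26, 439/26) → W = -433/2

The binding constraints are -4x - 2y = -145 and -x - 7y = -146.
Solving simultaneously gives x = 723/26, y = 439/26.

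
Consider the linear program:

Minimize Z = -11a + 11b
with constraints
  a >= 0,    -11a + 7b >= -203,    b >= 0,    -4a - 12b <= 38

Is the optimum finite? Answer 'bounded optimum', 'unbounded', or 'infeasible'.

bounded optimum

Feasible corners and Z = -11a + 11b:
  (0, 0) → Z = 0
  (203/11, 0) → Z = -203
The feasible region has finitely many vertices and no improving ray; the minimum is -203 at (203/11, 0).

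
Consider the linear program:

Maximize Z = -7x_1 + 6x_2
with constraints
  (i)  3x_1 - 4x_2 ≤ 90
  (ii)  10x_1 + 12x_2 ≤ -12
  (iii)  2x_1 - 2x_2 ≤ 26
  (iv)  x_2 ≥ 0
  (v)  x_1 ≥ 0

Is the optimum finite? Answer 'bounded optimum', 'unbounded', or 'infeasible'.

infeasible

The boundaries 10x_1 + 12x_2 = -12 and 2x_1 - 2x_2 = 26 meet at (72/11, -71/11), but that point violates x_2 ≥ 0. Every candidate vertex is excluded by some other constraint, so the feasible region is empty.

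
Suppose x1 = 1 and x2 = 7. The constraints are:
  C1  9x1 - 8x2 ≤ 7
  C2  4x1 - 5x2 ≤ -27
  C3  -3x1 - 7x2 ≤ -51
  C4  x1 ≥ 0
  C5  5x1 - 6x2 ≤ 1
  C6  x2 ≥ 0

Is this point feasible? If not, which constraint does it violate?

feasible

C1: -47 ≤ 7 ✓
C2: -31 ≤ -27 ✓
C3: -52 ≤ -51 ✓
C4: 1 ≥ 0 ✓
C5: -37 ≤ 1 ✓
C6: 7 ≥ 0 ✓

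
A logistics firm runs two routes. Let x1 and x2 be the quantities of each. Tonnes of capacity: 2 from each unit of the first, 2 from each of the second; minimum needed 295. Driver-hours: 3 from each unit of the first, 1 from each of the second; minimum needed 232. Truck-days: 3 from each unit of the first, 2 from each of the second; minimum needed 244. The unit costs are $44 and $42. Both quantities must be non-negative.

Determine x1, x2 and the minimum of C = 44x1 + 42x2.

Corner points and C = 44x1 + 42x2:
  (0, 232) → C = 9744
  (295/2, 0) → C = 6490
  (169/4, 421/4) → C = 12559/2
The feasible region is unbounded (it extends along (0, 1), (1, 0)), but C strictly increases along every unbounded feasible direction, so there is no improving ray and the minimum is attained at a vertex.

The binding constraints are 2x1 + 2x2 = 295 and 3x1 + x2 = 232.
Solving simultaneously gives x1 = 169/4, x2 = 421/4.

x1 = 169/4, x2 = 421/4, minimum C = 12559/2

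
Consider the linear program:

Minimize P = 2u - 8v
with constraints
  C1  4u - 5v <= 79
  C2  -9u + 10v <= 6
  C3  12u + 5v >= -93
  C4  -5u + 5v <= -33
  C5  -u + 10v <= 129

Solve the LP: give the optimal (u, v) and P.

u = 65/3, v = 226/15, minimum P = -386/5

Feasible corners and P = 2u - 8v:
  (-7/8, -33/2) → P = 521/4
  (41, 17) → P = -54
  (-60/17, -861/85) → P = 6288/85
  (65/3, 226/15) → P = -386/5

At the optimal vertex, -5u + 5v = -33 and -u + 10v = 129.
Solving simultaneously gives u = 65/3, v = 226/15.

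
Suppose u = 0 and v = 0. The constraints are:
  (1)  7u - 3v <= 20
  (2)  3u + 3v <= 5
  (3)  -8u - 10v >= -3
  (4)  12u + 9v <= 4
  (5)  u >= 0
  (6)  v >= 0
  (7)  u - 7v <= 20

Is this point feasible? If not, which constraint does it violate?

(1): 0 ≤ 20 ✓
(2): 0 ≤ 5 ✓
(3): 0 ≥ -3 ✓
(4): 0 ≤ 4 ✓
(5): 0 ≥ 0 ✓
(6): 0 ≥ 0 ✓
(7): 0 ≤ 20 ✓

feasible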